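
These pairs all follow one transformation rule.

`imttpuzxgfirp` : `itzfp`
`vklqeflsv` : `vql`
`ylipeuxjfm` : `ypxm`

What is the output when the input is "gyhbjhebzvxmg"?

Looking at the pairs, the operation is to keep one character in every 3, starting at position 1 (positions 1st, 4th, 7th, ...).
For "gyhbjhebzvxmg" the result is "gbevg".

gbevg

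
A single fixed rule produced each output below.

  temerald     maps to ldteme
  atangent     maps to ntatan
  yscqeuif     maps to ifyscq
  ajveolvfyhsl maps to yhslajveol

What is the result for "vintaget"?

Looking at the pairs, the operation is to swap the front and back halves of the string, then delete the first 2 characters.
On "vintaget": the first step gives "agetvint", and the second then gives "etvint".

etvint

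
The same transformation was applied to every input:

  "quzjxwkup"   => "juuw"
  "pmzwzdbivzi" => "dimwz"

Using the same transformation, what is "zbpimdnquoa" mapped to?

The pattern: keep every other character starting from the second (positions 2nd, 4th, 6th, ...), then sort the characters into alphabetical order.
Starting from "zbpimdnquoa": after the first operation, "bidqo"; after the second, "bdioq".

bdioq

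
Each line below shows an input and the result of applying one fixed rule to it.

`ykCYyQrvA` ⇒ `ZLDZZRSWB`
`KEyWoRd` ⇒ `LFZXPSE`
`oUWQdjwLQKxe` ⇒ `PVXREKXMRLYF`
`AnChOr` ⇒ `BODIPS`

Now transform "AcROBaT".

BDSPCBU

The transformation: shift every letter 1 place forward in the alphabet (wrapping around), then convert every letter to uppercase.
Working it through for "AcROBaT": intermediate "BdSPCbU", final "BDSPCBU".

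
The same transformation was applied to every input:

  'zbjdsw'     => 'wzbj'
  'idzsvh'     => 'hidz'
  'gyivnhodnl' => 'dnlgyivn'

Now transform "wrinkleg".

egwrin

What's happening: swap the front and back halves of the string, then delete the first 2 characters.
For "wrinkleg", step one produces "klegwrin"; step two turns that into "egwrin".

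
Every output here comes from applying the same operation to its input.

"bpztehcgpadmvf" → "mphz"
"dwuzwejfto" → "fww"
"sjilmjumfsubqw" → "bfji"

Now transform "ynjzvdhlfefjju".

Each output is the input with this applied: reverse the string, then keep one character in every 3, starting at position 3 (positions 3rd, 6th, 9th, ...).
For "ynjzvdhlfefjju", step one produces "ujjfeflhdvzjny"; step two turns that into "jfdj".

jfdj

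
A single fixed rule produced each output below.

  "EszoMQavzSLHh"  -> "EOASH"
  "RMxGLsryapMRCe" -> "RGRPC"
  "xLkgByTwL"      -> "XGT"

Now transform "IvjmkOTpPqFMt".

IMTQT

In each case the input is transformed by: keep one character in every 3, starting at position 1 (positions 1st, 4th, 7th, ...), then convert every letter to uppercase.
For "IvjmkOTpPqFMt", step one produces "ImTqt"; step two turns that into "IMTQT".
(Check on "xLkgByTwL": → "xgT" → "XGT" ✓)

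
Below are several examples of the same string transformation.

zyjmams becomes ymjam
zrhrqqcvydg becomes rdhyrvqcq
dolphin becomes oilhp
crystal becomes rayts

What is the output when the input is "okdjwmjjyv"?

kydjjjwm

Looking at the pairs, the operation is to take characters alternately from the front and the back (1st, last, 2nd, 2nd-last, ...), then delete the first 2 characters.
"okdjwmjjyv" → "ovkydjjjwm" → "kydjjjwm".
(Check on "zrhrqqcvydg": → "zgrdhyrvqcq" → "rdhyrvqcq" ✓)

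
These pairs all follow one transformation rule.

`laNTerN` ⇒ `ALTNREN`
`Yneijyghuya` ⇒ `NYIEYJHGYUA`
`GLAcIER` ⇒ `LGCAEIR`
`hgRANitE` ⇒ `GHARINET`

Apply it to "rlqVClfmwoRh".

Rule — swap each adjacent pair of characters (1↔2, 3↔4, ...), then convert every letter to uppercase.
Working it through for "rlqVClfmwoRh": intermediate "lrVqlCmfowhR", final "LRVQLCMFOWHR".

LRVQLCMFOWHR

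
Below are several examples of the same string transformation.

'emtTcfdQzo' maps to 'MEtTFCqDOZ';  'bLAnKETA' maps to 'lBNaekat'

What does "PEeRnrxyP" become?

eprERNYXp

Rule — flip the case of every letter, then swap each adjacent pair of characters (1↔2, 3↔4, ...).
"PEeRnrxyP" → "peErNRXYp" → "eprERNYXp".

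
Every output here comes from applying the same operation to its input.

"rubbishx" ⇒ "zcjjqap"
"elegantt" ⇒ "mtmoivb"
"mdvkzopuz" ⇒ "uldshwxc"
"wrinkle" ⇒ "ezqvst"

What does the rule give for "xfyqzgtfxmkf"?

fngyhobnfus

Each output is the input with this applied: shift every letter 8 places forward in the alphabet (wrapping around), then delete the last character.
For "xfyqzgtfxmkf", step one produces "fngyhobnfusn"; step two turns that into "fngyhobnfus".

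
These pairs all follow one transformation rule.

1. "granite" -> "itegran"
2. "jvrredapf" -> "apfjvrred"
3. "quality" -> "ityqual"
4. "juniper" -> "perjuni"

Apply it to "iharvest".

estiharv

The pattern: move the last 3 characters to the front (rotate right by 3).
For "iharvest" the result is "estiharv".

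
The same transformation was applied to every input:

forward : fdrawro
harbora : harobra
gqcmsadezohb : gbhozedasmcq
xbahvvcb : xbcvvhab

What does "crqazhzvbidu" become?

Rule — reverse the string, then move the last character to the front.
On "crqazhzvbidu": the first step gives "udibvzhzaqrc", and the second then gives "cudibvzhzaqr".

cudibvzhzaqr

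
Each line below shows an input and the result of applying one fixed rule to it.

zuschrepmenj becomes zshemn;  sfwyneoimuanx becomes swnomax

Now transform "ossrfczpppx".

osfzpx

The rule is to keep every other character starting from the first (positions 1st, 3rd, 5th, ...).
Applying that to "ossrfczpppx" gives "osfzpx".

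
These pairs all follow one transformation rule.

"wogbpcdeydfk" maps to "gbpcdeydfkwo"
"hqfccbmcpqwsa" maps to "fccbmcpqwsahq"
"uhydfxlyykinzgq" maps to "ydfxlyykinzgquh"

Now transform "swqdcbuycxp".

The rule is to move the first 2 characters to the end (rotate left by 2).
On "swqdcbuycxp" that produces "qdcbuycxpsw".

qdcbuycxpsw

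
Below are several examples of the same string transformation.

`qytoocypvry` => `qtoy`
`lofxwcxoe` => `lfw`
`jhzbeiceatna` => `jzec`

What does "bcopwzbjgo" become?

Looking at the pairs, the operation is to keep every other character starting from the first (positions 1st, 3rd, 5th, ...), then delete the last 2 characters.
Working it through for "bcopwzbjgo": intermediate "bowbg", final "bow".
(Check on "qytoocypvry": → "qtoyvy" → "qtoy" ✓)

bow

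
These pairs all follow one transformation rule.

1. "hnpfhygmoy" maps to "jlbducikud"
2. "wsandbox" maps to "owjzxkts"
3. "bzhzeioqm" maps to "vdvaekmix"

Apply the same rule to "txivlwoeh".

terhskadp

Looking at the pairs, the operation is to move the first character to the end, then shift every letter 4 places backward in the alphabet (wrapping around).
On "txivlwoeh": the first step gives "xivlwoeht", and the second then gives "terhskadp".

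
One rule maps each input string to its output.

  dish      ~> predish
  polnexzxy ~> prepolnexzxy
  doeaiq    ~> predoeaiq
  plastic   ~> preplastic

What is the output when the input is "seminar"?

The rule is to prepend "pre".
Doing the same to "seminar": "preseminar".

preseminar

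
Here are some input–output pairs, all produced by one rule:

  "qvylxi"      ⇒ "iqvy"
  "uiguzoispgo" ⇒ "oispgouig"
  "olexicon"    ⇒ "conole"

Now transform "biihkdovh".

In each case the input is transformed by: move the first 3 characters to the end (rotate left by 3), then delete the first 2 characters.
"biihkdovh" → "hkdovhbii" → "dovhbii".
(Check on "qvylxi": → "lxiqvy" → "iqvy" ✓)

dovhbii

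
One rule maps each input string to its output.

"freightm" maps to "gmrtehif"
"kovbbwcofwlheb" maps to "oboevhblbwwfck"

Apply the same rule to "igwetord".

Looking at the pairs, the operation is to take characters alternately from the front and the back (1st, last, 2nd, 2nd-last, ...), then swap the first and last characters.
Starting from "igwetord": after the first operation, "idgrwoet"; after the second, "tdgrwoei".

tdgrwoei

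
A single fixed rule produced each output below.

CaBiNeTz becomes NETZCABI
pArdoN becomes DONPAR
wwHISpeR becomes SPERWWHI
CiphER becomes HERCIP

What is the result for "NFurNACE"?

NACENFUR

In each case the input is transformed by: swap the front and back halves of the string, then convert every letter to uppercase.
For "NFurNACE" the result is "NACENFUR".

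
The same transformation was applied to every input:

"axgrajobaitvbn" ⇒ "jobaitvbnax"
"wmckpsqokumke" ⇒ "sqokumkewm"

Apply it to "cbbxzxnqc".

xnqccb

Each output is the input with this applied: move the first 2 characters to the end (rotate left by 2), then delete the first 3 characters.
On "cbbxzxnqc": the first step gives "bxzxnqccb", and the second then gives "xnqccb".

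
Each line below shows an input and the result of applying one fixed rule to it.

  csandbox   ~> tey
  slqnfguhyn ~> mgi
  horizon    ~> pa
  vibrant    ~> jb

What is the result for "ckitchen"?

ldo

In each case the input is transformed by: keep one character in every 3, starting at position 2 (positions 2nd, 5th, 8th, ...), then shift every letter 1 place forward in the alphabet (wrapping around).
Doing the same to "ckitchen": "ldo".
(Check on "horizon": → "oz" → "pa" ✓)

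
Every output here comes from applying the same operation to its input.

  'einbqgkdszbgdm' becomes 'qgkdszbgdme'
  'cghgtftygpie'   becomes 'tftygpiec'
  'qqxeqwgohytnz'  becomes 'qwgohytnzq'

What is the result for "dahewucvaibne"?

The transformation: move the first character to the end, then delete the first 3 characters.
Working it through for "dahewucvaibne": intermediate "ahewucvaibned", final "wucvaibned".

wucvaibned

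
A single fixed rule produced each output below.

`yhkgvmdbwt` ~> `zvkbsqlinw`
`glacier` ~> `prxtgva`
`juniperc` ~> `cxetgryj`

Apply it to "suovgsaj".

dkvhpyhj

The rule is to shift every letter 11 places backward in the alphabet (wrapping around), then move the first 2 characters to the end (rotate left by 2).
"suovgsaj" → "dkvhpyhj".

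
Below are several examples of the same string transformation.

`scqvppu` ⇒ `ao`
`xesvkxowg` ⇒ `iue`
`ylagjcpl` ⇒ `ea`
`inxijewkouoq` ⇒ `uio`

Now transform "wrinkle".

The pattern: shift every letter 2 places backward in the alphabet (wrapping around), then keep only the vowels.
Starting from "wrinkle": after the first operation, "upglijc"; after the second, "ui".
(Check on "ylagjcpl": → "wjyehanj" → "ea" ✓)

ui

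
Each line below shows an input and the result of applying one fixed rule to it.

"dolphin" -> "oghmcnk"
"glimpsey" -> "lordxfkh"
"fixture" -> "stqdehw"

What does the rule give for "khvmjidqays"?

lihcpzxrjgu

Each output is the input with this applied: move the first 3 characters to the end (rotate left by 3), then shift every letter 1 place backward in the alphabet (wrapping around).
On "khvmjidqays" that produces "lihcpzxrjgu".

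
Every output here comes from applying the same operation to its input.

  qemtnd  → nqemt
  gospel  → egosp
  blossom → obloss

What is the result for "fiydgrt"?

What's happening: delete the last character, then move the last character to the front.
On "fiydgrt": the first step gives "fiydgr", and the second then gives "rfiydg".

rfiydg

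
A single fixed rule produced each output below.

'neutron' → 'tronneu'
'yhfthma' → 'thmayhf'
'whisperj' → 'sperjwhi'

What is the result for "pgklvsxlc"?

lvsxlcpgk

The pattern: move the first 3 characters to the end (rotate left by 3).
Doing the same to "pgklvsxlc": "lvsxlcpgk".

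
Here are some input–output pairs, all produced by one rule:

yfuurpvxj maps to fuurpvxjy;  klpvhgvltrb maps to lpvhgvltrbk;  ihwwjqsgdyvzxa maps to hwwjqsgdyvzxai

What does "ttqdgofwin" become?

tqdgofwint

In each case the input is transformed by: move the first character to the end.
Doing the same to "ttqdgofwin": "tqdgofwint".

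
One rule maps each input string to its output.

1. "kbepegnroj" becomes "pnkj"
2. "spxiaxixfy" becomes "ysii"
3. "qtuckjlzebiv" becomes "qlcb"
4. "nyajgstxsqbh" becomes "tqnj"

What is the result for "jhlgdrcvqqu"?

Looking at the pairs, the operation is to keep one character in every 3, starting at position 1 (positions 1st, 4th, 7th, ...), then sort the characters into reverse alphabetical order.
Starting from "jhlgdrcvqqu": after the first operation, "jgcq"; after the second, "qjgc".

qjgc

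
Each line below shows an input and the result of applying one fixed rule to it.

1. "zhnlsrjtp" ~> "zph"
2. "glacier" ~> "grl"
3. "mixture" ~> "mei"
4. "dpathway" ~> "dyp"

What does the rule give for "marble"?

Rule — take characters alternately from the front and the back (1st, last, 2nd, 2nd-last, ...), then keep only the first 3 characters.
Applying both steps to "marble": "mealrb", then "mea".
(Check on "glacier": → "grleaic" → "grl" ✓)

mea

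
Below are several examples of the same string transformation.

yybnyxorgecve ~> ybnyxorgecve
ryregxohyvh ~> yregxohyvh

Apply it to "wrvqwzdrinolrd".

rvqwzdrinolrd

Rule — delete the first character.
For "wrvqwzdrinolrd" the result is "rvqwzdrinolrd".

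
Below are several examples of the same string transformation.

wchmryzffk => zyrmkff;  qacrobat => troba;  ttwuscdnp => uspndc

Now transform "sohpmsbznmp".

Looking at the pairs, the operation is to delete the first 3 characters, then sort the characters into reverse alphabetical order.
Working it through for "sohpmsbznmp": intermediate "pmsbznmp", final "zsppnmmb".

zsppnmmb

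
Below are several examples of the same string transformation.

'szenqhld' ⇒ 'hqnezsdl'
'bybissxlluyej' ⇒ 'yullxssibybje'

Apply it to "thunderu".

In each case the input is transformed by: move the last 2 characters to the front (rotate right by 2), then reverse the string.
Applying both steps to "thunderu": "ruthunde", then "ednuhtur".

ednuhtur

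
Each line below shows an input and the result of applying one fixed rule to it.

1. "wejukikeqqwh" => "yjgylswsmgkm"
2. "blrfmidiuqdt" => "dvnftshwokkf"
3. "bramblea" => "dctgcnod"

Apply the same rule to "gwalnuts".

iuyvcwnp

The transformation: shift every letter 2 places forward in the alphabet (wrapping around), then take characters alternately from the front and the back (1st, last, 2nd, 2nd-last, ...).
Working it through for "gwalnuts": intermediate "iycnpwvu", final "iuyvcwnp".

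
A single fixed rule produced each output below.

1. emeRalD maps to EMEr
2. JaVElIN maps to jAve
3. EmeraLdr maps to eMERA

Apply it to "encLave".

ENCl

Rule — flip the case of every letter, then delete the last 3 characters.
For "encLave", step one produces "ENClAVE"; step two turns that into "ENCl".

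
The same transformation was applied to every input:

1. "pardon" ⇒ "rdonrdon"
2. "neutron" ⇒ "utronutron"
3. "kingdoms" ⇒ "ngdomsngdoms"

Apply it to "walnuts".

lnutslnuts

Each output is the input with this applied: delete the first 2 characters, then write the whole string twice.
Applying that to "walnuts" gives "lnutslnuts".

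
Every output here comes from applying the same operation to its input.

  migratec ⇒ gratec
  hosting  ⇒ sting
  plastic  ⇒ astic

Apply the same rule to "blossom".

What's happening: delete the first 2 characters.
For "blossom" the result is "ossom".

ossom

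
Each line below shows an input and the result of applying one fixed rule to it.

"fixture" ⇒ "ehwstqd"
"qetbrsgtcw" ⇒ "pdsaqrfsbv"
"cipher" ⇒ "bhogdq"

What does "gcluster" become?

The rule is to shift every letter 1 place backward in the alphabet (wrapping around).
Doing the same to "gcluster": "fbktrsdq".

fbktrsdq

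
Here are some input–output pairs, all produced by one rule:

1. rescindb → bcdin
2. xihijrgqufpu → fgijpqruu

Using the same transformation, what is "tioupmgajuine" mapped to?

aegijmnpuu

In each case the input is transformed by: delete the first 3 characters, then sort the characters into alphabetical order.
Starting from "tioupmgajuine": after the first operation, "upmgajuine"; after the second, "aegijmnpuu".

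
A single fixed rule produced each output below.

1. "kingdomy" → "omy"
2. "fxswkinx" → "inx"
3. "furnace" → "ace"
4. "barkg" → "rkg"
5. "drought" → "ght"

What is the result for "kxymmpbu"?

Looking at the pairs, the operation is to keep only the last 3 characters.
"kxymmpbu" → "pbu".

pbu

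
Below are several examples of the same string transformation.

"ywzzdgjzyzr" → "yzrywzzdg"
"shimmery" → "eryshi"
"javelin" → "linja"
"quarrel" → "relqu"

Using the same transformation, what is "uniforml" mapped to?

rmluni

Rule — move the last 3 characters to the front (rotate right by 3), then delete the last 2 characters.
"uniforml" → "rmlunifo" → "rmluni".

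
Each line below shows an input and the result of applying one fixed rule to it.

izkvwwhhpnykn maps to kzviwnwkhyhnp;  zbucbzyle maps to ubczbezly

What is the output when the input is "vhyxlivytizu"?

yhxvluizviyt

Looking at the pairs, the operation is to move the first 2 characters to the end (rotate left by 2), then take characters alternately from the front and the back (1st, last, 2nd, 2nd-last, ...).
On "vhyxlivytizu": the first step gives "yxlivytizuvh", and the second then gives "yhxvluizviyt".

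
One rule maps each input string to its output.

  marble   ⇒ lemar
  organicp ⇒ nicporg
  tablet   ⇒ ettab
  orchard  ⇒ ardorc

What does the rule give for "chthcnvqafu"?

The rule is to move the first 3 characters to the end (rotate left by 3), then delete the first character.
"chthcnvqafu" → "hcnvqafucht" → "cnvqafucht".

cnvqafucht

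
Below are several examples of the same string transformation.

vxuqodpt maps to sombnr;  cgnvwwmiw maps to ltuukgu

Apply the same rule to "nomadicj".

kybgah

Each output is the input with this applied: delete the first 2 characters, then shift every letter 2 places backward in the alphabet (wrapping around).
Applying both steps to "nomadicj": "madicj", then "kybgah".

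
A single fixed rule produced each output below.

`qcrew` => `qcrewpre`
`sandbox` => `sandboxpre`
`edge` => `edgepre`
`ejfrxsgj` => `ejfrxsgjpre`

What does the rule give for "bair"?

bairpre

Rule — append "pre".
"bair" → "bairpre".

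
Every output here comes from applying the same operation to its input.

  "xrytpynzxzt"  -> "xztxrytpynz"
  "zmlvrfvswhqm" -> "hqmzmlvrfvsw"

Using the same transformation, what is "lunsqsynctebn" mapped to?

Looking at the pairs, the operation is to move the last 3 characters to the front (rotate right by 3).
Applying that to "lunsqsynctebn" gives "ebnlunsqsynct".

ebnlunsqsynct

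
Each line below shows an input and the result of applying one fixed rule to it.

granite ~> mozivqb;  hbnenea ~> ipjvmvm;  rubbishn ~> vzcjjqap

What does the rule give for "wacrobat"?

Looking at the pairs, the operation is to shift every letter 8 places forward in the alphabet (wrapping around), then move the last character to the front.
For "wacrobat", step one produces "eikzwjib"; step two turns that into "beikzwji".
(Check on "rubbishn": → "zcjjqapv" → "vzcjjqap" ✓)

beikzwji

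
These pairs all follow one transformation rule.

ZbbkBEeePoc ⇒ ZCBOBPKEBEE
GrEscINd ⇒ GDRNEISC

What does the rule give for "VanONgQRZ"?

VZARNQOGN

The rule is to take characters alternately from the front and the back (1st, last, 2nd, 2nd-last, ...), then convert every letter to uppercase.
"VanONgQRZ" → "VZaRnQOgN" → "VZARNQOGN".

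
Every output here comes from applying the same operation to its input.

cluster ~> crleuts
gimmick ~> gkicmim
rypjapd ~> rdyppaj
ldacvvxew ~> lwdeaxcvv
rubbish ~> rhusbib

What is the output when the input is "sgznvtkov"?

The rule is to take characters alternately from the front and the back (1st, last, 2nd, 2nd-last, ...).
For "sgznvtkov" the result is "svgozkntv".

svgozkntv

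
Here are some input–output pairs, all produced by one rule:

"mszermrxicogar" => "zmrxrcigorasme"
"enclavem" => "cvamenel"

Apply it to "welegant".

lagtnewe

In each case the input is transformed by: swap each adjacent pair of characters (1↔2, 3↔4, ...), then move the first 3 characters to the end (rotate left by 3).
Applying both steps to "welegant": "ewelagtn", then "lagtnewe".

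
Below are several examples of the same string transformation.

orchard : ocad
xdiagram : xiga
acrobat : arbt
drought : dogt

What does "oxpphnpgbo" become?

Each output is the input with this applied: keep every other character starting from the first (positions 1st, 3rd, 5th, ...).
For "oxpphnpgbo" the result is "ophpb".

ophpb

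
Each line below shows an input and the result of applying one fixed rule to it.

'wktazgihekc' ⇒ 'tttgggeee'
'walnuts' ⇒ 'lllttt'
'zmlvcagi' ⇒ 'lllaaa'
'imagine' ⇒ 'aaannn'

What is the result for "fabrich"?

bbbccc

Rule — keep one character in every 3, starting at position 3 (positions 3rd, 6th, 9th, ...), then repeat every character 3 times.
Doing the same to "fabrich": "bbbccc".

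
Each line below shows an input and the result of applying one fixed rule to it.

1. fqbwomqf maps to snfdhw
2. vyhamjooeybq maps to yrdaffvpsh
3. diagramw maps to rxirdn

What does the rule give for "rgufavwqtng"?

lwrmnhkex

The pattern: shift every letter 9 places backward in the alphabet (wrapping around), then delete the first 2 characters.
Working it through for "rgufavwqtng": intermediate "ixlwrmnhkex", final "lwrmnhkex".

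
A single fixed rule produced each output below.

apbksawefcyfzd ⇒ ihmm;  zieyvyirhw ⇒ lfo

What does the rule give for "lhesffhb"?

lm

Each output is the input with this applied: keep one character in every 3, starting at position 3 (positions 3rd, 6th, 9th, ...), then shift every letter 7 places forward in the alphabet (wrapping around).
Applying both steps to "lhesffhb": "ef", then "lm".
(Check on "zieyvyirhw": → "eyh" → "lfo" ✓)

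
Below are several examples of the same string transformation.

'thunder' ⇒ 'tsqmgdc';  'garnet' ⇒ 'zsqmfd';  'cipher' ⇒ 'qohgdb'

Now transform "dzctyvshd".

yxusrgccb

What's happening: shift every letter 1 place backward in the alphabet (wrapping around), then sort the characters into reverse alphabetical order.
Starting from "dzctyvshd": after the first operation, "cybsxurgc"; after the second, "yxusrgccb".
(Check on "thunder": → "sgtmcdq" → "tsqmgdc" ✓)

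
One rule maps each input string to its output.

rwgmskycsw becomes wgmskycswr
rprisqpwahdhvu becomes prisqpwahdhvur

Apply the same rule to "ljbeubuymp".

jbeubuympl

Rule — move the first character to the end.
So "ljbeubuymp" becomes "jbeubuympl".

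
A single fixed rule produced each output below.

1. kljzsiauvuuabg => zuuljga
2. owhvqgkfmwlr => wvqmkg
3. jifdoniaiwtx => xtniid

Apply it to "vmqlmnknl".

vnmlk

What's happening: sort the characters into reverse alphabetical order, then keep every other character starting from the first (positions 1st, 3rd, 5th, ...).
Applying both steps to "vmqlmnknl": "vqnnmmllk", then "vnmlk".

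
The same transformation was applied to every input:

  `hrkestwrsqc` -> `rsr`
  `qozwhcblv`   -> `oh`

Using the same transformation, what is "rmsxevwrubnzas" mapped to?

The pattern: delete the last 2 characters, then keep one character in every 3, starting at position 2 (positions 2nd, 5th, 8th, ...).
Working it through for "rmsxevwrubnzas": intermediate "rmsxevwrubnz", final "mern".

mern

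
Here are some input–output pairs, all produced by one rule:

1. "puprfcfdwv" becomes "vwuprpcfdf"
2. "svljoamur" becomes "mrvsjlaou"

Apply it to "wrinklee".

The pattern: swap each adjacent pair of characters (1↔2, 3↔4, ...), then move the last 2 characters to the front (rotate right by 2).
For "wrinklee", step one produces "rwnilkee"; step two turns that into "eerwnilk".

eerwnilk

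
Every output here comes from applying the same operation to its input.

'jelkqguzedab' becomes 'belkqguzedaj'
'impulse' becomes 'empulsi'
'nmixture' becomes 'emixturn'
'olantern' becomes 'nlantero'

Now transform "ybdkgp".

The rule is to swap the first and last characters.
Applying that to "ybdkgp" gives "pbdkgy".

pbdkgy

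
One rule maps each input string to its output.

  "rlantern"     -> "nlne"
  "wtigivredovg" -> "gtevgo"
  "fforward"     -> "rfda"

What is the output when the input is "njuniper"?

njrp

The rule is to keep every other character starting from the second (positions 2nd, 4th, 6th, ...), then swap each adjacent pair of characters (1↔2, 3↔4, ...).
On "njuniper": the first step gives "jnpr", and the second then gives "njrp".
(Check on "rlantern": → "lnen" → "nlne" ✓)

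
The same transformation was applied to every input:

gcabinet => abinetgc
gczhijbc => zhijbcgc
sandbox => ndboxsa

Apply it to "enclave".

claveen

The pattern: move the first 2 characters to the end (rotate left by 2).
On "enclave" that produces "claveen".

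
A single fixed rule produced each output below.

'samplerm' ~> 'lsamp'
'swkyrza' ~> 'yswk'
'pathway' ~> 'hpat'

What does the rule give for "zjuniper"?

Looking at the pairs, the operation is to delete the last 3 characters, then move the last character to the front.
For "zjuniper", step one produces "zjuni"; step two turns that into "izjun".

izjun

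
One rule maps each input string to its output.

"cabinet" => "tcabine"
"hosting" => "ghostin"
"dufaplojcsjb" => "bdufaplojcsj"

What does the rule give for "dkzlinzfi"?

idkzlinzf

In each case the input is transformed by: move the last character to the front.
Doing the same to "dkzlinzfi": "idkzlinzf".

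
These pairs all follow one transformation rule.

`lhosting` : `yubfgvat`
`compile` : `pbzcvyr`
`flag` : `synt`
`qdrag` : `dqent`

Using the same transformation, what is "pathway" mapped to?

The rule is to shift every letter 13 places forward in the alphabet (wrapping around) — i.e. ROT13.
"pathway" → "cngujnl".

cngujnl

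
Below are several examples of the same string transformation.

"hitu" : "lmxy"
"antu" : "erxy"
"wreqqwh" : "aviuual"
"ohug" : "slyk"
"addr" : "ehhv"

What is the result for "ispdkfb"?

Rule — shift every letter 4 places forward in the alphabet (wrapping around).
On "ispdkfb" that produces "mwthojf".

mwthojf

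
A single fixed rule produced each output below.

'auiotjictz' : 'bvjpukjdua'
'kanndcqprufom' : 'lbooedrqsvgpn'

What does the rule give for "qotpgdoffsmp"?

rpuqhepggtnq

What's happening: shift every letter 1 place forward in the alphabet (wrapping around).
"qotpgdoffsmp" → "rpuqhepggtnq".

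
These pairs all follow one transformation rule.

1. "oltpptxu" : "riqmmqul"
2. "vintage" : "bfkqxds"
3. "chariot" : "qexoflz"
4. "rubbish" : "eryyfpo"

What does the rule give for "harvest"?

In each case the input is transformed by: shift every letter 3 places backward in the alphabet (wrapping around), then swap the first and last characters.
For "harvest", step one produces "exosbpq"; step two turns that into "qxosbpe".

qxosbpe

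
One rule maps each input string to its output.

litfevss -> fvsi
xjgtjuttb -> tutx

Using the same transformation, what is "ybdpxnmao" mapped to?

In each case the input is transformed by: move the first 2 characters to the end (rotate left by 2), then keep every other character starting from the second (positions 2nd, 4th, 6th, ...).
For "ybdpxnmao", step one produces "dpxnmaoyb"; step two turns that into "pnay".
(Check on "xjgtjuttb": → "gtjuttbxj" → "tutx" ✓)

pnay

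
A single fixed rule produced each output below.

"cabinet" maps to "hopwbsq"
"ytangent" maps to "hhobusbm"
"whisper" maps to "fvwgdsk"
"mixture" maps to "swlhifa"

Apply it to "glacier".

Each output is the input with this applied: shift every letter 12 places backward in the alphabet (wrapping around), then swap the first and last characters.
"glacier" → "uzoqwsf" → "fzoqwsu".

fzoqwsu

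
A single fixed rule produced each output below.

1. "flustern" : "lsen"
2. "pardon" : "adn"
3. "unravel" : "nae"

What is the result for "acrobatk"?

coak

What's happening: keep every other character starting from the second (positions 2nd, 4th, 6th, ...).
On "acrobatk" that produces "coak".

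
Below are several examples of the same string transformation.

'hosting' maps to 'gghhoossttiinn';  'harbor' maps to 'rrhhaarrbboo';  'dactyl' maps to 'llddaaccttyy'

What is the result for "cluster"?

Looking at the pairs, the operation is to double every character, then move the last 2 characters to the front (rotate right by 2).
Starting from "cluster": after the first operation, "cclluusstteerr"; after the second, "rrcclluussttee".
(Check on "hosting": → "hhoossttiinngg" → "gghhoossttiinn" ✓)

rrcclluussttee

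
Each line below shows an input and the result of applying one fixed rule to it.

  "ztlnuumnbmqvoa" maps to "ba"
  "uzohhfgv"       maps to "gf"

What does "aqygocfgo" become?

Looking at the pairs, the operation is to sort the characters into reverse alphabetical order, then keep only the last 2 characters.
"aqygocfgo" → "yqooggfca" → "ca".

ca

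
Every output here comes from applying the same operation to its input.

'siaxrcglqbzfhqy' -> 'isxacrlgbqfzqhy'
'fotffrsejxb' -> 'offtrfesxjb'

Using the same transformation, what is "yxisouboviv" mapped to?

xysiuoobivv

Rule — swap each adjacent pair of characters (1↔2, 3↔4, ...).
On "yxisouboviv" that produces "xysiuoobivv".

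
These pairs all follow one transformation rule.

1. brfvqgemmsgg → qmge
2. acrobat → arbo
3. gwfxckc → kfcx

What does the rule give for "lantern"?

rnet

Each output is the input with this applied: take characters alternately from the front and the back (1st, last, 2nd, 2nd-last, ...), then keep only the last 4 characters.
For "lantern", step one produces "lnarnet"; step two turns that into "rnet".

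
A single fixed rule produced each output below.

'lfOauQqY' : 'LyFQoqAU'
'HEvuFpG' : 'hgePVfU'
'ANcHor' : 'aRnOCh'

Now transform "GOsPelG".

In each case the input is transformed by: flip the case of every letter, then take characters alternately from the front and the back (1st, last, 2nd, 2nd-last, ...).
On "GOsPelG": the first step gives "goSpELg", and the second then gives "ggoLSEp".
(Check on "lfOauQqY": → "LFoAUqQy" → "LyFQoqAU" ✓)

ggoLSEp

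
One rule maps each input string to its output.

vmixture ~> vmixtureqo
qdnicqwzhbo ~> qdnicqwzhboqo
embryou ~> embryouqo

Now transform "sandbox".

Looking at the pairs, the operation is to append "qo".
So "sandbox" becomes "sandboxqo".

sandboxqo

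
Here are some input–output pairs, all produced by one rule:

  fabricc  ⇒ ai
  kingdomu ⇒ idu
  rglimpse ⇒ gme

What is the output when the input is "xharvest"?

hvt

Rule — keep one character in every 3, starting at position 2 (positions 2nd, 5th, 8th, ...).
On "xharvest" that produces "hvt".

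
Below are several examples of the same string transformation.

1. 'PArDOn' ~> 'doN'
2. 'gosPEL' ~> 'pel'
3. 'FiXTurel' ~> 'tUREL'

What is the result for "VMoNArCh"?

The pattern: flip the case of every letter, then delete the first 3 characters.
"VMoNArCh" → "vmOnaRcH" → "naRcH".

naRcH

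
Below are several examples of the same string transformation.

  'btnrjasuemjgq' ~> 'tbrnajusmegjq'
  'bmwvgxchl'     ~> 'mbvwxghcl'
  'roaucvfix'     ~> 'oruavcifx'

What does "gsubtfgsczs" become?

sgbuftsgzcs

The transformation: swap each adjacent pair of characters (1↔2, 3↔4, ...).
Applying that to "gsubtfgsczs" gives "sgbuftsgzcs".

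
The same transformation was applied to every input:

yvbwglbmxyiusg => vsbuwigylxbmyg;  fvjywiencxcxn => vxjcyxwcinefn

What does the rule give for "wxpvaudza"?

xzpdvuawa

The transformation: take characters alternately from the front and the back (1st, last, 2nd, 2nd-last, ...), then move the first 2 characters to the end (rotate left by 2).
Applying both steps to "wxpvaudza": "waxzpdvua", then "xzpdvuawa".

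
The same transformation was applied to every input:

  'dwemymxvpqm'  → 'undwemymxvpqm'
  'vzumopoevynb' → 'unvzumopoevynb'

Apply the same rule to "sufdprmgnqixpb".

unsufdprmgnqixpb

In each case the input is transformed by: prepend "un".
Doing the same to "sufdprmgnqixpb": "unsufdprmgnqixpb".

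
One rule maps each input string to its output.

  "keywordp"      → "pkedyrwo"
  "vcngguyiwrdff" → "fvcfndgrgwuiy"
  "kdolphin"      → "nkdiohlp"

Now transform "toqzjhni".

itonqhzj

The pattern: swap the first and last characters, then take characters alternately from the front and the back (1st, last, 2nd, 2nd-last, ...).
For "toqzjhni", step one produces "ioqzjhnt"; step two turns that into "itonqhzj".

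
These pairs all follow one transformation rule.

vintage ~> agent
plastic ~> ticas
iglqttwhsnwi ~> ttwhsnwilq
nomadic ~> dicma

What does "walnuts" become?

utsln

The pattern: delete the first 2 characters, then move the first 2 characters to the end (rotate left by 2).
Applying both steps to "walnuts": "lnuts", then "utsln".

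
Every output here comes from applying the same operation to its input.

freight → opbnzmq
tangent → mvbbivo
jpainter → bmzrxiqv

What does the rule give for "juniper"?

Rule — shift every letter 8 places forward in the alphabet (wrapping around), then move the last 3 characters to the front (rotate right by 3).
On "juniper": the first step gives "rcvqxmz", and the second then gives "xmzrcvq".

xmzrcvq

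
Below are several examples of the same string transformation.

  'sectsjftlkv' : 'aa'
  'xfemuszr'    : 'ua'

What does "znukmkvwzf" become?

ue

Looking at the pairs, the operation is to shift every letter 8 places forward in the alphabet (wrapping around), then keep only the vowels.
For "znukmkvwzf", step one produces "hvcsusdehn"; step two turns that into "ue".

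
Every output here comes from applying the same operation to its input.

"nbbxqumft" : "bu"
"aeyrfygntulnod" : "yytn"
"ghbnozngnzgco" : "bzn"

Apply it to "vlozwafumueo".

Looking at the pairs, the operation is to delete the last 2 characters, then keep one character in every 3, starting at position 3 (positions 3rd, 6th, 9th, ...).
"vlozwafumueo" → "vlozwafumu" → "oam".

oam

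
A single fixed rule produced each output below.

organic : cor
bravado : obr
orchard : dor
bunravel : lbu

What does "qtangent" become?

The rule is to move the first 2 characters to the end (rotate left by 2), then keep only the last 3 characters.
Applying that to "qtangent" gives "tqt".
(Check on "bravado": → "avadobr" → "obr" ✓)

tqt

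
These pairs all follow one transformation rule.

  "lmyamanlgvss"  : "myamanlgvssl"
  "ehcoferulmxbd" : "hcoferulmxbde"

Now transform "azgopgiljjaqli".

zgopgiljjaqlia

The pattern: move the first character to the end.
"azgopgiljjaqli" → "zgopgiljjaqlia".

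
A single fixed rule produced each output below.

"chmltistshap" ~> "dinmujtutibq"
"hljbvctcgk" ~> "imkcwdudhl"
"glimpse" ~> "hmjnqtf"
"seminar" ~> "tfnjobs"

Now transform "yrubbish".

zsvccjti

The transformation: shift every letter 1 place forward in the alphabet (wrapping around).
Applying that to "yrubbish" gives "zsvccjti".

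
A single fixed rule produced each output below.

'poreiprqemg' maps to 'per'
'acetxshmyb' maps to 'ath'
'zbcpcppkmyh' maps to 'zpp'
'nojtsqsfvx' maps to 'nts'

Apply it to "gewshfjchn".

What's happening: delete the last 2 characters, then keep one character in every 3, starting at position 1 (positions 1st, 4th, 7th, ...).
For "gewshfjchn", step one produces "gewshfjc"; step two turns that into "gsj".

gsj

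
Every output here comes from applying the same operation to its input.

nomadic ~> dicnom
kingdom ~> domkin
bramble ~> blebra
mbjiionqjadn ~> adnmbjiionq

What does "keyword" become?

ordkey

The transformation: move the last 3 characters to the front (rotate right by 3), then delete the last character.
Applying both steps to "keyword": "ordkeyw", then "ordkey".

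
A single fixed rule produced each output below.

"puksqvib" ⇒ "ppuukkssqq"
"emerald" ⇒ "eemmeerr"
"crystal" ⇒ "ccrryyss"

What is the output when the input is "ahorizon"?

aahhoorrii

What's happening: delete the last 3 characters, then double every character.
Applying that to "ahorizon" gives "aahhoorrii".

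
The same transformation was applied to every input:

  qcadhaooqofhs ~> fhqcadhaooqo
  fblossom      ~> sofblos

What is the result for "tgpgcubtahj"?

ahtgpgcubt

The pattern: delete the last character, then move the last 2 characters to the front (rotate right by 2).
"tgpgcubtahj" → "tgpgcubtah" → "ahtgpgcubt".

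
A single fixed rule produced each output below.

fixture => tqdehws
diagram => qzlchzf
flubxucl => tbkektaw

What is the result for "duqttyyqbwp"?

The pattern: move the last 3 characters to the front (rotate right by 3), then shift every letter 1 place backward in the alphabet (wrapping around).
Starting from "duqttyyqbwp": after the first operation, "bwpduqttyyq"; after the second, "avoctpssxxp".
(Check on "diagram": → "ramdiag" → "qzlchzf" ✓)

avoctpssxxp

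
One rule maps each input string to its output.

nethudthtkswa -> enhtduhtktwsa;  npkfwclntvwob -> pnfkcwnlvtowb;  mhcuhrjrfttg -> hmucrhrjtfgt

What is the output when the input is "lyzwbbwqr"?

ylwzbbqwr

The rule is to swap each adjacent pair of characters (1↔2, 3↔4, ...).
For "lyzwbbwqr" the result is "ylwzbbqwr".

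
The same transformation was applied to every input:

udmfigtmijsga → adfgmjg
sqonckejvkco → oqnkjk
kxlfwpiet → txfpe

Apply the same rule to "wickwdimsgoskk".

kikdmgs

The rule is to move the last character to the front, then keep every other character starting from the first (positions 1st, 3rd, 5th, ...).
Starting from "wickwdimsgoskk": after the first operation, "kwickwdimsgosk"; after the second, "kikdmgs".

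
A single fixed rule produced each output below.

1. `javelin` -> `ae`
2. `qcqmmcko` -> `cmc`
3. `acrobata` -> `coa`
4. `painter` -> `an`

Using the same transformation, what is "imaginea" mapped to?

mgn

In each case the input is transformed by: delete the last 2 characters, then keep every other character starting from the second (positions 2nd, 4th, 6th, ...).
Applying both steps to "imaginea": "imagin", then "mgn".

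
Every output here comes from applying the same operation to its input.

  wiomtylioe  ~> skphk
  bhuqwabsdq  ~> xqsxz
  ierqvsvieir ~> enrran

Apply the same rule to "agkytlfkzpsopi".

wgpbvol

The transformation: keep every other character starting from the first (positions 1st, 3rd, 5th, ...), then shift every letter 4 places backward in the alphabet (wrapping around).
Working it through for "agkytlfkzpsopi": intermediate "aktfzsp", final "wgpbvol".
(Check on "wiomtylioe": → "wotlo" → "skphk" ✓)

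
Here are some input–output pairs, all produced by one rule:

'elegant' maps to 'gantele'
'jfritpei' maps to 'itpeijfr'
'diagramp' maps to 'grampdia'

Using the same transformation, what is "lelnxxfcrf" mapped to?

The pattern: move the first 3 characters to the end (rotate left by 3).
"lelnxxfcrf" → "nxxfcrflel".

nxxfcrflel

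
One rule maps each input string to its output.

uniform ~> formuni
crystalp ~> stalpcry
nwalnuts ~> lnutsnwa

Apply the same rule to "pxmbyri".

The pattern: move the first 3 characters to the end (rotate left by 3).
Applying that to "pxmbyri" gives "byripxm".

byripxm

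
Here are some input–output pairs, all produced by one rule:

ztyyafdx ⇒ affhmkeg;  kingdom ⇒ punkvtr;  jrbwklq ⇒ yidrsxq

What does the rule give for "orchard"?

yjohykv

The pattern: shift every letter 7 places forward in the alphabet (wrapping around), then move the first character to the end.
On "orchard" that produces "yjohykv".
(Check on "jrbwklq": → "qyidrsx" → "yidrsxq" ✓)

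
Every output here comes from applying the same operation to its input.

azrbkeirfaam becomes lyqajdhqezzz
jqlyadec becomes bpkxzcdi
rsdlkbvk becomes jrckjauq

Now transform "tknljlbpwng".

The pattern: swap the first and last characters, then shift every letter 1 place backward in the alphabet (wrapping around).
Doing the same to "tknljlbpwng": "fjmkikaovms".

fjmkikaovms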